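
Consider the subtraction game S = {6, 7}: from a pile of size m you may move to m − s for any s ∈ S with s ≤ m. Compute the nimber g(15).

Grundy values for subtraction set {6, 7}:
k:     0  1  2  3  4  5  6  7  8  9 10 11 12 13 14 15
g(k):  0  0  0  0  0  0  1  1  1  1  1  1  2  0  0  0
So g(15) = 0.

0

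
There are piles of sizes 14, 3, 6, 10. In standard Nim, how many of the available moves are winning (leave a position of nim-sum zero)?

1

Compute the nim-sum pairwise:
14 ⊕ 3 = 13
13 ⊕ 6 = 11
11 ⊕ 10 = 1
The overall nim-sum is X = 1. A pile of size p has a winning move iff p XOR X < p (reduce it to p XOR X).
  14: 14 XOR 1 = 15 ≥ 14 — no move.
  3: 3 XOR 1 = 2 < 3 — winning move (to 2).
  6: 6 XOR 1 = 7 ≥ 6 — no move.
  10: 10 XOR 1 = 11 ≥ 10 — no move.
That gives 1 winning move.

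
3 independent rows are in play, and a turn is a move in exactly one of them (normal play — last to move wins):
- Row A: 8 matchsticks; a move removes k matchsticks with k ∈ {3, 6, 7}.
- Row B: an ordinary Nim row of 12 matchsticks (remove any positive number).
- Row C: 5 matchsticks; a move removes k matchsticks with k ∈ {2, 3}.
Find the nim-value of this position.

14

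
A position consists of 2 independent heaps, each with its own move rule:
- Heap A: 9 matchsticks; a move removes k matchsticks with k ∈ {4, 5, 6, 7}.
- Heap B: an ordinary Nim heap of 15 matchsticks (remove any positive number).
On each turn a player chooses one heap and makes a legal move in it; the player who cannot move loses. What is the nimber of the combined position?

Build the Grundy sequence for heap A with g(k) = mex{g(k−s) : s ∈ {4, 5, 6, 7}, s ≤ k}:
k:     0  1  2  3  4  5  6  7  8  9
g(k):  0  0  0  0  1  1  1  1  2  2
So g(9) = 2.
Heap B is a plain Nim heap of size 15, so its Grundy value is 15.
By the Sprague-Grundy theorem, the Grundy value of a sum of independent games is the XOR of the component values.
Combined value = 2 XOR 15 = 13.

13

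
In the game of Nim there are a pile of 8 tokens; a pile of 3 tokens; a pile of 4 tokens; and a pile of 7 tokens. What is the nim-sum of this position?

Nim-sum: 8 ^ 3 ^ 4 ^ 7 = 8.

8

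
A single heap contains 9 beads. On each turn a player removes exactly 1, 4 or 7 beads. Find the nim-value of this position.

Grundy values for subtraction set {1, 4, 7}:
k:     0  1  2  3  4  5  6  7  8  9
g(k):  0  1  0  1  2  0  1  2  0  1
So g(9) = 1.

1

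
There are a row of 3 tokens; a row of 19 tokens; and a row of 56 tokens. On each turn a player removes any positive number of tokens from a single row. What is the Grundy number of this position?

Compute the nim-sum pairwise:
3 ^ 19 = 16
16 ^ 56 = 40

40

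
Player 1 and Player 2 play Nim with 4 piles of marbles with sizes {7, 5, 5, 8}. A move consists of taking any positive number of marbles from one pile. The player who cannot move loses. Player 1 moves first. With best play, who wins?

Compute the nim-sum pairwise:
7 XOR 5 = 2
2 XOR 5 = 7
7 XOR 8 = 15
The nim-sum is 15 ≠ 0, so this is an N-position: the player to move can win; Player 1 has a winning move.

Player 1 wins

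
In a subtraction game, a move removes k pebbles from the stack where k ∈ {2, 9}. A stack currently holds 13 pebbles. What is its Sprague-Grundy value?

Grundy values for subtraction set {2, 9}:
g(0) = mex{} = 0
g(1) = mex{} = 0
g(2) = mex{0} = 1
g(3) = mex{0} = 1
g(4) = mex{1} = 0
g(5) = mex{1} = 0
g(6) = mex{0} = 1
g(7) = mex{0} = 1
g(8) = mex{1} = 0
g(9) = mex{0,1} = 2
g(10) = mex{0} = 1
g(11) = mex{1,2} = 0
g(12) = mex{1} = 0
g(13) = mex{0} = 1
So g(13) = 1.

1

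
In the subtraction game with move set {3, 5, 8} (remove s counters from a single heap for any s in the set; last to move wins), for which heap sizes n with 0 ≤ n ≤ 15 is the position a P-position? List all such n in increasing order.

0, 1, 2, 11, 12, 13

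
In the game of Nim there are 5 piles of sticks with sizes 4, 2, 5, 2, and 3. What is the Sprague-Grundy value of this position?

2

Nim-sum: 4 ⊕ 2 ⊕ 5 ⊕ 2 ⊕ 3 = 2.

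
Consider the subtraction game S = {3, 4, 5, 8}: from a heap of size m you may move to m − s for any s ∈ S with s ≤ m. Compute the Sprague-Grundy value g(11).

0

Grundy values for subtraction set {3, 4, 5, 8}:
g(0) = mex{} = 0
g(1) = mex{} = 0
g(2) = mex{} = 0
g(3) = mex{0} = 1
g(4) = mex{0} = 1
g(5) = mex{0} = 1
g(6) = mex{0,1} = 2
g(7) = mex{0,1} = 2
g(8) = mex{0,1} = 2
g(9) = mex{0,1,2} = 3
g(10) = mex{0,1,2} = 3
g(11) = mex{1,2} = 0
So g(11) = 0.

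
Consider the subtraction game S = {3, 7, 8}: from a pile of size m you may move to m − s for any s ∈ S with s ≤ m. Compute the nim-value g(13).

2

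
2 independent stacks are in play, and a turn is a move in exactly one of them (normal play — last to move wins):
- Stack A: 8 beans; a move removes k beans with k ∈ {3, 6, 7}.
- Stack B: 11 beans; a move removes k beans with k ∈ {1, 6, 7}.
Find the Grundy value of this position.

1

Build the Grundy sequence for stack A with g(k) = mex{g(k−s) : s ∈ {3, 6, 7}, s ≤ k}:
k:     0  1  2  3  4  5  6  7  8
g(k):  0  0  0  1  1  1  2  2  2
So g(8) = 2.
For stack B, compute g(0), g(1), … with moves {1, 6, 7}:
k:     0  1  2  3  4  5  6  7  8  9 10 11
g(k):  0  1  0  1  0  1  2  3  2  3  2  3
So g(11) = 3.
The value of a disjunctive sum is the nim-sum of the parts.
Combined value = 2 ⊕ 3 = 1.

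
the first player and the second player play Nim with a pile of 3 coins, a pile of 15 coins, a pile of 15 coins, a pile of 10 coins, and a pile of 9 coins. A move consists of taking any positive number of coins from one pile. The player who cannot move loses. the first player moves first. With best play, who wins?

Nim-sum: 3 ^ 15 ^ 15 ^ 10 ^ 9 = 0.
The nim-sum is 0, so this is a P-position: the player to move is in a losing position under optimal play; the first player is about to move from it and so loses — the second player wins.

the second player wins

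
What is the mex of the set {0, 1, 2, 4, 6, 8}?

3

The values 0, 1, 2 are all present; 3 is the first non-negative integer missing from the set.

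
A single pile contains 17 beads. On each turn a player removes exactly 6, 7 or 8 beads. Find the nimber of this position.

Grundy values for subtraction set {6, 7, 8}:
k:     0  1  2  3  4  5  6  7  8  9 10 11 12 13 14 15 16 17
g(k):  0  0  0  0  0  0  1  1  1  1  1  1  2  2  0  0  0  0
So g(17) = 0.

0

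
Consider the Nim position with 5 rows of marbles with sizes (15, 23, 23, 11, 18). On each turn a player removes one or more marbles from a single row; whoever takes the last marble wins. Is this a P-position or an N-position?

Compute the nim-sum pairwise:
15 ^ 23 = 24
24 ^ 23 = 15
15 ^ 11 = 4
4 ^ 18 = 22
The nim-sum is 22 ≠ 0, so this is an N-position: the player to move can win.

N-position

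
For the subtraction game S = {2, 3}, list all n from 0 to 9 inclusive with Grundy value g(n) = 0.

Compute g(0), g(1), … for moves {2, 3}:
g(0) = mex{} = 0
g(1) = mex{} = 0
g(2) = mex{0} = 1
g(3) = mex{0} = 1
g(4) = mex{0,1} = 2
g(5) = mex{1} = 0
g(6) = mex{1,2} = 0
g(7) = mex{0,2} = 1
g(8) = mex{0} = 1
g(9) = mex{0,1} = 2
The P-positions (g = 0) in 0..9 are 0, 1, 5, 6.

0, 1, 5, 6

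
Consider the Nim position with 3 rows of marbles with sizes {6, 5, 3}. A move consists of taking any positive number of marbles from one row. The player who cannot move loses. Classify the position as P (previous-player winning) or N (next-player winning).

P-position

Compute the nim-sum pairwise:
6 ^ 5 = 3
3 ^ 3 = 0
The nim-sum is 0, so this is a P-position: the player to move is in a losing position under optimal play.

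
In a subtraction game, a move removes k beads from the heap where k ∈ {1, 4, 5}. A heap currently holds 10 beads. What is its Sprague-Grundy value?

Build the Grundy sequence with g(k) = mex{g(k−s) : s ∈ {1, 4, 5}, s ≤ k}:
k:     0  1  2  3  4  5  6  7  8  9 10
g(k):  0  1  0  1  2  3  2  3  0  1  0
So g(10) = 0.

0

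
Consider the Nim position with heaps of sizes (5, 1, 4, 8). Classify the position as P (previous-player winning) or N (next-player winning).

N-position

In binary:
  0101  (5)
  0001  (1)
  0100  (4)
  1000  (8)
  ----
  1000  (8)
The nim-sum is 8 ≠ 0, so this is an N-position: the player to move can win.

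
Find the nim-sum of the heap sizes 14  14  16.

16

Write each in binary and XOR column by column:
  01110  (14)
  01110  (14)
  10000  (16)
  -----
  10000  (16)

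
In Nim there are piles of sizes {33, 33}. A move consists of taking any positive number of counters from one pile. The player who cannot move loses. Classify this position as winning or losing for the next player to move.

Losing position

Bitwise XOR of the heap sizes:
  100001  (33)
  100001  (33)
  ------
  000000  (0)
The nim-sum is 0, so this is a P-position: the player to move is in a losing position under optimal play.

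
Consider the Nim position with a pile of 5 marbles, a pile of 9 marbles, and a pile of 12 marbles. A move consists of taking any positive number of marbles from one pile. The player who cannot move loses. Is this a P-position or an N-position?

Bitwise XOR of the heap sizes:
  0101  (5)
  1001  (9)
  1100  (12)
  ----
  0000  (0)
The nim-sum is 0, so this is a P-position: the player to move is in a losing position under optimal play.

P-position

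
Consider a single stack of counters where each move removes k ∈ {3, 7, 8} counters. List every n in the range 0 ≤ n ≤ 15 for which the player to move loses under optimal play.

Build the Grundy sequence with g(k) = mex{g(k−s) : s ∈ {3, 7, 8}, s ≤ k}:
k:     0  1  2  3  4  5  6  7  8  9 10 11 12 13 14 15
g(k):  0  0  0  1  1  1  0  2  2  1  3  0  0  2  1  1
The P-positions (g = 0) in 0..15 are 0, 1, 2, 6, 11, 12.

0, 1, 2, 6, 11, 12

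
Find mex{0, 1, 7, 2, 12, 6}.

3

The values 0, 1, 2 are all present; 3 is the first non-negative integer missing from the set.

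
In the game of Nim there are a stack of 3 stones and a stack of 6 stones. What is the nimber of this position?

5

Compute the nim-sum pairwise:
3 ^ 6 = 5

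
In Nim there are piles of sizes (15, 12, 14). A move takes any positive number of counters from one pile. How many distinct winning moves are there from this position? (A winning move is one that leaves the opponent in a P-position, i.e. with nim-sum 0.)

In binary:
  1111  (15)
  1100  (12)
  1110  (14)
  ----
  1101  (13)
The overall nim-sum is X = 13. A pile of size p has a winning move iff p XOR X < p (reduce it to p XOR X).
  15: 15 XOR 13 = 2 < 15 — winning move (to 2).
  12: 12 XOR 13 = 1 < 12 — winning move (to 1).
  14: 14 XOR 13 = 3 < 14 — winning move (to 3).
That gives 3 winning moves.

3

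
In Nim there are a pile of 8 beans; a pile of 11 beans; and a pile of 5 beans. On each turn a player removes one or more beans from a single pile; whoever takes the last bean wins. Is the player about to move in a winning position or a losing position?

Bitwise XOR of the heap sizes:
  1000  (8)
  1011  (11)
  0101  (5)
  ----
  0110  (6)
The nim-sum is 6 ≠ 0, so this is an N-position: the player to move can win.

Winning position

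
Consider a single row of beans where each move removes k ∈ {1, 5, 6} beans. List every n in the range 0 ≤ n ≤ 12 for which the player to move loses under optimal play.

0, 2, 4, 11

Build the Grundy sequence with g(k) = mex{g(k−s) : s ∈ {1, 5, 6}, s ≤ k}:
g(0) = mex{} = 0
g(1) = mex{0} = 1
g(2) = mex{1} = 0
g(3) = mex{0} = 1
g(4) = mex{1} = 0
g(5) = mex{0} = 1
g(6) = mex{0,1} = 2
g(7) = mex{0,1,2} = 3
g(8) = mex{0,1,3} = 2
g(9) = mex{0,1,2} = 3
g(10) = mex{0,1,3} = 2
g(11) = mex{1,2} = 0
g(12) = mex{0,2,3} = 1
The P-positions (g = 0) in 0..12 are 0, 2, 4, 11.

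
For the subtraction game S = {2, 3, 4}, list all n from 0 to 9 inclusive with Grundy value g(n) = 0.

0, 1, 6, 7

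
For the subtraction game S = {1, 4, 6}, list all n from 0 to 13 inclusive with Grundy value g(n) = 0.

Build the Grundy sequence with g(k) = mex{g(k−s) : s ∈ {1, 4, 6}, s ≤ k}:
k:     0  1  2  3  4  5  6  7  8  9 10 11 12 13
g(k):  0  1  0  1  2  0  1  0  1  2  0  1  0  1
The P-positions (g = 0) in 0..13 are 0, 2, 5, 7, 10, 12.

0, 2, 5, 7, 10, 12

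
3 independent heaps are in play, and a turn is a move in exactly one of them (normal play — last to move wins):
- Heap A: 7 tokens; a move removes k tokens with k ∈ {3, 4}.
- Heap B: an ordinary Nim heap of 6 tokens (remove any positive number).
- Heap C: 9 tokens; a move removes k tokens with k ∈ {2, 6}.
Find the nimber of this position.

6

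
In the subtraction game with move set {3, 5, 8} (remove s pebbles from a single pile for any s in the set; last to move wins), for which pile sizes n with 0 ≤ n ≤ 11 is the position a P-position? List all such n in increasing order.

Grundy values for subtraction set {3, 5, 8}:
k:     0  1  2  3  4  5  6  7  8  9 10 11
g(k):  0  0  0  1  1  1  2  2  2  3  3  0
The P-positions (g = 0) in 0..11 are 0, 1, 2, 11.

0, 1, 2, 11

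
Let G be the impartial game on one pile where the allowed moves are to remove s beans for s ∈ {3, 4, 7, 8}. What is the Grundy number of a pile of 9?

3

Build the Grundy sequence with g(k) = mex{g(k−s) : s ∈ {3, 4, 7, 8}, s ≤ k}:
g(0) = mex{} = 0
g(1) = mex{} = 0
g(2) = mex{} = 0
g(3) = mex{0} = 1
g(4) = mex{0} = 1
g(5) = mex{0} = 1
g(6) = mex{0,1} = 2
g(7) = mex{0,1} = 2
g(8) = mex{0,1} = 2
g(9) = mex{0,1,2} = 3
So g(9) = 3.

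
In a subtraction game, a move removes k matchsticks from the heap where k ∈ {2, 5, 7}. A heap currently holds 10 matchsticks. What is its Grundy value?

0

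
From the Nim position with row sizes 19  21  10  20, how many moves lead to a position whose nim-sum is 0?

Nim-sum: 19 ⊕ 21 ⊕ 10 ⊕ 20 = 24.
The overall nim-sum is X = 24. A row of size p has a winning move iff p XOR X < p (reduce it to p XOR X).
  19: 19 XOR 24 = 11 < 19 — winning move (to 11).
  21: 21 XOR 24 = 13 < 21 — winning move (to 13).
  10: 10 XOR 24 = 18 ≥ 10 — no move.
  20: 20 XOR 24 = 12 < 20 — winning move (to 12).
That gives 3 winning moves.

3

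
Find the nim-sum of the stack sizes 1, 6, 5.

2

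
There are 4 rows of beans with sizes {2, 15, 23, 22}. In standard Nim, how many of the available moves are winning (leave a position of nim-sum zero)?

Nim-sum: 2 ⊕ 15 ⊕ 23 ⊕ 22 = 12.
The overall nim-sum is X = 12. A row of size p has a winning move iff p XOR X < p (reduce it to p XOR X).
  2: 2 XOR 12 = 14 ≥ 2 — no move.
  15: 15 XOR 12 = 3 < 15 — winning move (to 3).
  23: 23 XOR 12 = 27 ≥ 23 — no move.
  22: 22 XOR 12 = 26 ≥ 22 — no move.
That gives 1 winning move.

1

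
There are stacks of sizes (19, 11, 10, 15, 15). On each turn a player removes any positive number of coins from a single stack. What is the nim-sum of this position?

18

In binary:
  10011  (19)
  01011  (11)
  01010  (10)
  01111  (15)
  01111  (15)
  -----
  10010  (18)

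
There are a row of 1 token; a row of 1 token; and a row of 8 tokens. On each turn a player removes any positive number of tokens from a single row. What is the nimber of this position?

8

Compute the nim-sum pairwise:
1 ^ 1 = 0
0 ^ 8 = 8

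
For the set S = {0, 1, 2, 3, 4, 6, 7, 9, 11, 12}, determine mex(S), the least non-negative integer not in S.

5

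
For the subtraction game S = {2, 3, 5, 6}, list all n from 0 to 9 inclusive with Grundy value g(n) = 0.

0, 1, 8, 9

Compute g(0), g(1), … for moves {2, 3, 5, 6}:
g(0) = mex{} = 0
g(1) = mex{} = 0
g(2) = mex{0} = 1
g(3) = mex{0} = 1
g(4) = mex{0,1} = 2
g(5) = mex{0,1} = 2
g(6) = mex{0,1,2} = 3
g(7) = mex{0,1,2} = 3
g(8) = mex{1,2,3} = 0
g(9) = mex{1,2,3} = 0
The P-positions (g = 0) in 0..9 are 0, 1, 8, 9.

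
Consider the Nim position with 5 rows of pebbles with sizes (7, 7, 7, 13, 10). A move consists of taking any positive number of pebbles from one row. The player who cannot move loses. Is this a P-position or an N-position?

P-position

Nim-sum: 7 ⊕ 7 ⊕ 7 ⊕ 13 ⊕ 10 = 0.
The nim-sum is 0, so this is a P-position: the player to move is in a losing position under optimal play.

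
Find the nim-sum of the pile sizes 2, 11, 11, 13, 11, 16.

20

Compute the nim-sum pairwise:
2 ^ 11 = 9
9 ^ 11 = 2
2 ^ 13 = 15
15 ^ 11 = 4
4 ^ 16 = 20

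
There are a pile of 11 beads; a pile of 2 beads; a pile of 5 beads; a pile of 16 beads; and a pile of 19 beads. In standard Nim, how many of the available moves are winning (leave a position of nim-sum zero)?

Nim-sum: 11 ^ 2 ^ 5 ^ 16 ^ 19 = 15.
The overall nim-sum is X = 15. A pile of size p has a winning move iff p XOR X < p (reduce it to p XOR X).
  11: 11 XOR 15 = 4 < 11 — winning move (to 4).
  2: 2 XOR 15 = 13 ≥ 2 — no move.
  5: 5 XOR 15 = 10 ≥ 5 — no move.
  16: 16 XOR 15 = 31 ≥ 16 — no move.
  19: 19 XOR 15 = 28 ≥ 19 — no move.
That gives 1 winning move.

1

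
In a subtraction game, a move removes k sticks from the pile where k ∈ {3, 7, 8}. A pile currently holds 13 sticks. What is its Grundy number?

Compute g(0), g(1), … for moves {3, 7, 8}:
g(0) = mex{} = 0
g(1) = mex{} = 0
g(2) = mex{} = 0
g(3) = mex{0} = 1
g(4) = mex{0} = 1
g(5) = mex{0} = 1
g(6) = mex{1} = 0
g(7) = mex{0,1} = 2
g(8) = mex{0,1} = 2
g(9) = mex{0} = 1
g(10) = mex{0,1,2} = 3
g(11) = mex{1,2} = 0
g(12) = mex{1} = 0
g(13) = mex{0,1,3} = 2
So g(13) = 2.

2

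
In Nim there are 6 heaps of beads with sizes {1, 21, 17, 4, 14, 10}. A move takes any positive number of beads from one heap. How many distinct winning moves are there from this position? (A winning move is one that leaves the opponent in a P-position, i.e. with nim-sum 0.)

3

Compute the nim-sum pairwise:
1 ⊕ 21 = 20
20 ⊕ 17 = 5
5 ⊕ 4 = 1
1 ⊕ 14 = 15
15 ⊕ 10 = 5
The overall nim-sum is X = 5. A heap of size p has a winning move iff p XOR X < p (reduce it to p XOR X).
  1: 1 XOR 5 = 4 ≥ 1 — no move.
  21: 21 XOR 5 = 16 < 21 — winning move (to 16).
  17: 17 XOR 5 = 20 ≥ 17 — no move.
  4: 4 XOR 5 = 1 < 4 — winning move (to 1).
  14: 14 XOR 5 = 11 < 14 — winning move (to 11).
  10: 10 XOR 5 = 15 ≥ 10 — no move.
That gives 3 winning moves.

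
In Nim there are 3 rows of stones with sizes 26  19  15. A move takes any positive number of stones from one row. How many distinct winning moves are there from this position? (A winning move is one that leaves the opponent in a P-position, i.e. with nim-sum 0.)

1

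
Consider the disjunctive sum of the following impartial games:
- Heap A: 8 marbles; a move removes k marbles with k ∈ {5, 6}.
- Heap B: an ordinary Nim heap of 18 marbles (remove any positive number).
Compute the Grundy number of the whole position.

19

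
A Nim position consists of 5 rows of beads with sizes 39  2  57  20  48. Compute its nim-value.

56

Write each in binary and XOR column by column:
  100111  (39)
  000010  (2)
  111001  (57)
  010100  (20)
  110000  (48)
  ------
  111000  (56)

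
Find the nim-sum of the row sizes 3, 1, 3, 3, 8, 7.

13

Compute the nim-sum pairwise:
3 ⊕ 1 = 2
2 ⊕ 3 = 1
1 ⊕ 3 = 2
2 ⊕ 8 = 10
10 ⊕ 7 = 13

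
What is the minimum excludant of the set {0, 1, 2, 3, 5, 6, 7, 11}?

4

The values 0, 1, 2, 3 are all present; 4 is the first non-negative integer missing from the set.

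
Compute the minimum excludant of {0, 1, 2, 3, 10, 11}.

4

The values 0, 1, 2, 3 are all present; 4 is the first non-negative integer missing from the set.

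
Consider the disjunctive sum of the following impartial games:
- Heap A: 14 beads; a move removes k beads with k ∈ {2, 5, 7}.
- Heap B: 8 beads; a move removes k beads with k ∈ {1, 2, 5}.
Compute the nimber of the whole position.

Build the Grundy sequence for heap A with g(k) = mex{g(k−s) : s ∈ {2, 5, 7}, s ≤ k}:
k:     0  1  2  3  4  5  6  7  8  9 10 11 12 13 14
g(k):  0  0  1  1  0  2  1  3  2  2  0  3  1  0  0
So g(14) = 0.
Build the Grundy sequence for heap B with g(k) = mex{g(k−s) : s ∈ {1, 2, 5}, s ≤ k}:
k:     0  1  2  3  4  5  6  7  8
g(k):  0  1  2  0  1  2  0  1  2
So g(8) = 2.
The value of a disjunctive sum is the nim-sum of the parts.
Combined value = 0 ⊕ 2 = 2.

2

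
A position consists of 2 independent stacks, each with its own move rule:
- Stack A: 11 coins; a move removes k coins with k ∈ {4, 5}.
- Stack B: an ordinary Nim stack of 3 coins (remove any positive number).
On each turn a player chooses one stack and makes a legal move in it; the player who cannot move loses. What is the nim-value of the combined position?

3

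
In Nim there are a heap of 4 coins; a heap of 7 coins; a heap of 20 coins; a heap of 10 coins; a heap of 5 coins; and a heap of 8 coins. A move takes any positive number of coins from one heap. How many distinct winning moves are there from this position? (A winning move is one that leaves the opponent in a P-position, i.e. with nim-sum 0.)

1

In binary:
  00100  (4)
  00111  (7)
  10100  (20)
  01010  (10)
  00101  (5)
  01000  (8)
  -----
  10000  (16)
The overall nim-sum is X = 16. A heap of size p has a winning move iff p XOR X < p (reduce it to p XOR X).
  4: 4 XOR 16 = 20 ≥ 4 — no move.
  7: 7 XOR 16 = 23 ≥ 7 — no move.
  20: 20 XOR 16 = 4 < 20 — winning move (to 4).
  10: 10 XOR 16 = 26 ≥ 10 — no move.
  5: 5 XOR 16 = 21 ≥ 5 — no move.
  8: 8 XOR 16 = 24 ≥ 8 — no move.
That gives 1 winning move.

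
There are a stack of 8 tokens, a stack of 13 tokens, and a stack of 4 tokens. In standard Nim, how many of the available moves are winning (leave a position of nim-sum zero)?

1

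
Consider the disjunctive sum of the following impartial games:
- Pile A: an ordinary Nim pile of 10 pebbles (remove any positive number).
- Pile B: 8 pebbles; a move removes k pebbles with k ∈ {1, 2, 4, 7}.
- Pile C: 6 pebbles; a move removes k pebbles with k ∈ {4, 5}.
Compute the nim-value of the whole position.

Pile A is a plain Nim pile of size 10, so its Grundy value is 10.
Build the Grundy sequence for pile B with g(k) = mex{g(k−s) : s ∈ {1, 2, 4, 7}, s ≤ k}:
g(0) = mex{} = 0
g(1) = mex{0} = 1
g(2) = mex{0,1} = 2
g(3) = mex{1,2} = 0
g(4) = mex{0,2} = 1
g(5) = mex{0,1} = 2
g(6) = mex{1,2} = 0
g(7) = mex{0,2} = 1
g(8) = mex{0,1} = 2
So g(8) = 2.
Grundy values for pile C (subtraction set {4, 5}):
k:     0  1  2  3  4  5  6
g(k):  0  0  0  0  1  1  1
So g(6) = 1.
By the Sprague-Grundy theorem, the Grundy value of a sum of independent games is the XOR of the component values.
Combined value = 10 XOR 2 XOR 1 = 9.

9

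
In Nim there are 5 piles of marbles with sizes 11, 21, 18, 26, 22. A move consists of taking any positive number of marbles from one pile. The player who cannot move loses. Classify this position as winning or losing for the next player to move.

Write each in binary and XOR column by column:
  01011  (11)
  10101  (21)
  10010  (18)
  11010  (26)
  10110  (22)
  -----
  00000  (0)
The nim-sum is 0, so this is a P-position: the player to move is in a losing position under optimal play.

Losing position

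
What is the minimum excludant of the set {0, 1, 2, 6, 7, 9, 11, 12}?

3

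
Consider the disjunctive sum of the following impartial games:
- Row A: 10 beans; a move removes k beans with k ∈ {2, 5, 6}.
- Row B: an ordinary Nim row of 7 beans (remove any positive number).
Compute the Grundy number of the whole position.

Grundy values for row A (subtraction set {2, 5, 6}):
g(0) = mex{} = 0
g(1) = mex{} = 0
g(2) = mex{0} = 1
g(3) = mex{0} = 1
g(4) = mex{1} = 0
g(5) = mex{0,1} = 2
g(6) = mex{0} = 1
g(7) = mex{0,1,2} = 3
g(8) = mex{1} = 0
g(9) = mex{0,1,3} = 2
g(10) = mex{0,2} = 1
So g(10) = 1.
Row B is a plain Nim row of size 7, so its Grundy value is 7.
By the Sprague-Grundy theorem, the Grundy value of a sum of independent games is the XOR of the component values.
Combined value = 1 XOR 7 = 6.

6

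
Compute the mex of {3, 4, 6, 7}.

0

0 is not in the set, so the mex is 0.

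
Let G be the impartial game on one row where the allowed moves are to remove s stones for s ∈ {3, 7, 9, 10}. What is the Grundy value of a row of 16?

Compute g(0), g(1), … for moves {3, 7, 9, 10}:
k:     0  1  2  3  4  5  6  7  8  9 10 11 12 13 14 15 16
g(k):  0  0  0  1  1  1  0  2  2  1  3  3  2  2  0  3  3
So g(16) = 3.

3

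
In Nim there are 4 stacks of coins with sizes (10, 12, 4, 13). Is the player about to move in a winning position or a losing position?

Nim-sum: 10 ⊕ 12 ⊕ 4 ⊕ 13 = 15.
The nim-sum is 15 ≠ 0, so this is an N-position: the player to move can win.

Winning position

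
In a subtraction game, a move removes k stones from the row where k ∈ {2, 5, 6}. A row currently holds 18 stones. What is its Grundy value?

3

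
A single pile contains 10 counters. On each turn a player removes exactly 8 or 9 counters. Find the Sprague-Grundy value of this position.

1

Grundy values for subtraction set {8, 9}:
k:     0  1  2  3  4  5  6  7  8  9 10
g(k):  0  0  0  0  0  0  0  0  1  1  1
So g(10) = 1.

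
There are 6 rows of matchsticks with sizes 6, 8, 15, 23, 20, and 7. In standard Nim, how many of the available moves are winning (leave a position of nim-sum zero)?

5

Nim-sum: 6 ^ 8 ^ 15 ^ 23 ^ 20 ^ 7 = 5.
The overall nim-sum is X = 5. A row of size p has a winning move iff p XOR X < p (reduce it to p XOR X).
  6: 6 XOR 5 = 3 < 6 — winning move (to 3).
  8: 8 XOR 5 = 13 ≥ 8 — no move.
  15: 15 XOR 5 = 10 < 15 — winning move (to 10).
  23: 23 XOR 5 = 18 < 23 — winning move (to 18).
  20: 20 XOR 5 = 17 < 20 — winning move (to 17).
  7: 7 XOR 5 = 2 < 7 — winning move (to 2).
That gives 5 winning moves.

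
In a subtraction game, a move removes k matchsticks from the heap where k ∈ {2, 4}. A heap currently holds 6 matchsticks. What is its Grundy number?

0

Compute g(0), g(1), … for moves {2, 4}:
k:     0  1  2  3  4  5  6
g(k):  0  0  1  1  2  2  0
So g(6) = 0.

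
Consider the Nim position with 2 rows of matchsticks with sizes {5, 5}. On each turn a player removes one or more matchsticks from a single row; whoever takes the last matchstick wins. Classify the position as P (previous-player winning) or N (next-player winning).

Bitwise XOR of the heap sizes:
  101  (5)
  101  (5)
  ---
  000  (0)
The nim-sum is 0, so this is a P-position: the player to move is in a losing position under optimal play.

P-position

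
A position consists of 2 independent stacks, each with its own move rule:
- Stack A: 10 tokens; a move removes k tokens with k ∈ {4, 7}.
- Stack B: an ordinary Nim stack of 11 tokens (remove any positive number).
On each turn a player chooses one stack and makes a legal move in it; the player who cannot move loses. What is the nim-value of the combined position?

Build the Grundy sequence for stack A with g(k) = mex{g(k−s) : s ∈ {4, 7}, s ≤ k}:
k:     0  1  2  3  4  5  6  7  8  9 10
g(k):  0  0  0  0  1  1  1  1  2  2  2
So g(10) = 2.
Stack B is a plain Nim stack of size 11, so its Grundy value is 11.
The value of a disjunctive sum is the nim-sum of the parts.
Combined value = 2 ⊕ 11 = 9.

9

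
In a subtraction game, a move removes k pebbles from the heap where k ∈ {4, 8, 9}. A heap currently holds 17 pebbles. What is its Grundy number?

1

Compute g(0), g(1), … for moves {4, 8, 9}:
k:     0  1  2  3  4  5  6  7  8  9 10 11 12 13 14 15 16 17
g(k):  0  0  0  0  1  1  1  1  2  2  2  2  3  0  0  0  0  1
So g(17) = 1.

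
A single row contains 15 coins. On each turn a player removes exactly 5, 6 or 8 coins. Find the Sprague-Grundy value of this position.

Grundy values for subtraction set {5, 6, 8}:
k:     0  1  2  3  4  5  6  7  8  9 10 11 12 13 14 15
g(k):  0  0  0  0  0  1  1  1  1  1  2  2  2  0  0  0
So g(15) = 0.

0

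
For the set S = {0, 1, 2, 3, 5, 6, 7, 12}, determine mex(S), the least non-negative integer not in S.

4

The values 0, 1, 2, 3 are all present; 4 is the first non-negative integer missing from the set.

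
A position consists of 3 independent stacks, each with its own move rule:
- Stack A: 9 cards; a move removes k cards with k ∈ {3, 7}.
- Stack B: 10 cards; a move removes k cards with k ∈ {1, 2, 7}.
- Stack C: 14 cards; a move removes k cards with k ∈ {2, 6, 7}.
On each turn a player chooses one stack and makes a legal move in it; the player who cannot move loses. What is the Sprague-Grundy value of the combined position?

0

Build the Grundy sequence for stack A with g(k) = mex{g(k−s) : s ∈ {3, 7}, s ≤ k}:
k:     0  1  2  3  4  5  6  7  8  9
g(k):  0  0  0  1  1  1  0  2  2  1
So g(9) = 1.
Grundy values for stack B (subtraction set {1, 2, 7}):
g(0) = mex{} = 0
g(1) = mex{0} = 1
g(2) = mex{0,1} = 2
g(3) = mex{1,2} = 0
g(4) = mex{0,2} = 1
g(5) = mex{0,1} = 2
g(6) = mex{1,2} = 0
g(7) = mex{0,2} = 1
g(8) = mex{0,1} = 2
g(9) = mex{1,2} = 0
g(10) = mex{0,2} = 1
So g(10) = 1.
Grundy values for stack C (subtraction set {2, 6, 7}):
g(0) = mex{} = 0
g(1) = mex{} = 0
g(2) = mex{0} = 1
g(3) = mex{0} = 1
g(4) = mex{1} = 0
g(5) = mex{1} = 0
g(6) = mex{0} = 1
g(7) = mex{0} = 1
g(8) = mex{0,1} = 2
g(9) = mex{1} = 0
g(10) = mex{0,1,2} = 3
g(11) = mex{0} = 1
g(12) = mex{0,1,3} = 2
g(13) = mex{1} = 0
g(14) = mex{1,2} = 0
So g(14) = 0.
By the Sprague-Grundy theorem, the Grundy value of a sum of independent games is the XOR of the component values.
Combined value = 1 ⊕ 1 ⊕ 0 = 0.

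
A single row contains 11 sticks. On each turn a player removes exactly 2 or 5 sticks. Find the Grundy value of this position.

Compute g(0), g(1), … for moves {2, 5}:
k:     0  1  2  3  4  5  6  7  8  9 10 11
g(k):  0  0  1  1  0  2  1  0  0  1  1  0
So g(11) = 0.

0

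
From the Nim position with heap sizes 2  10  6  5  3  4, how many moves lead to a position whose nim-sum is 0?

Bitwise XOR of the heap sizes:
  0010  (2)
  1010  (10)
  0110  (6)
  0101  (5)
  0011  (3)
  0100  (4)
  ----
  1100  (12)
The overall nim-sum is X = 12. A heap of size p has a winning move iff p XOR X < p (reduce it to p XOR X).
  2: 2 XOR 12 = 14 ≥ 2 — no move.
  10: 10 XOR 12 = 6 < 10 — winning move (to 6).
  6: 6 XOR 12 = 10 ≥ 6 — no move.
  5: 5 XOR 12 = 9 ≥ 5 — no move.
  3: 3 XOR 12 = 15 ≥ 3 — no move.
  4: 4 XOR 12 = 8 ≥ 4 — no move.
That gives 1 winning move.

1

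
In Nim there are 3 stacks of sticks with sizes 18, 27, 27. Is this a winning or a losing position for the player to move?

Winning position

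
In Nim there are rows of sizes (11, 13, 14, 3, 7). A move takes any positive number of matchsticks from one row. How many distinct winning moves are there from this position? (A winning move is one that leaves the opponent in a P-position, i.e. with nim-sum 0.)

Compute the nim-sum pairwise:
11 ⊕ 13 = 6
6 ⊕ 14 = 8
8 ⊕ 3 = 11
11 ⊕ 7 = 12
The overall nim-sum is X = 12. A row of size p has a winning move iff p XOR X < p (reduce it to p XOR X).
  11: 11 XOR 12 = 7 < 11 — winning move (to 7).
  13: 13 XOR 12 = 1 < 13 — winning move (to 1).
  14: 14 XOR 12 = 2 < 14 — winning move (to 2).
  3: 3 XOR 12 = 15 ≥ 3 — no move.
  7: 7 XOR 12 = 11 ≥ 7 — no move.
That gives 3 winning moves.

3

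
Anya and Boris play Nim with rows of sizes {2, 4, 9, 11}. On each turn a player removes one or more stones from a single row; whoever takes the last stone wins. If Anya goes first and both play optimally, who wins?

Anya wins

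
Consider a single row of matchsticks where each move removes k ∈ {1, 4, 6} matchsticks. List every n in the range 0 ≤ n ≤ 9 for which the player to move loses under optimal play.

0, 2, 5, 7

Compute g(0), g(1), … for moves {1, 4, 6}:
g(0) = mex{} = 0
g(1) = mex{0} = 1
g(2) = mex{1} = 0
g(3) = mex{0} = 1
g(4) = mex{0,1} = 2
g(5) = mex{1,2} = 0
g(6) = mex{0} = 1
g(7) = mex{1} = 0
g(8) = mex{0,2} = 1
g(9) = mex{0,1} = 2
The P-positions (g = 0) in 0..9 are 0, 2, 5, 7.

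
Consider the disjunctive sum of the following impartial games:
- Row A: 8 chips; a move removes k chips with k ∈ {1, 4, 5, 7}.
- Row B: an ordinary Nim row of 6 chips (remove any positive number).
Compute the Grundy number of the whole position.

6

Build the Grundy sequence for row A with g(k) = mex{g(k−s) : s ∈ {1, 4, 5, 7}, s ≤ k}:
k:     0  1  2  3  4  5  6  7  8
g(k):  0  1  0  1  2  3  2  3  0
So g(8) = 0.
Row B is a plain Nim row of size 6, so its Grundy value is 6.
The value of a disjunctive sum is the nim-sum of the parts.
Combined value = 0 ⊕ 6 = 6.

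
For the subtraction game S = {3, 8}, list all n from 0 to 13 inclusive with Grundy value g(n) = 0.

0, 1, 2, 6, 7, 11, 12, 13

Grundy values for subtraction set {3, 8}:
g(0) = mex{} = 0
g(1) = mex{} = 0
g(2) = mex{} = 0
g(3) = mex{0} = 1
g(4) = mex{0} = 1
g(5) = mex{0} = 1
g(6) = mex{1} = 0
g(7) = mex{1} = 0
g(8) = mex{0,1} = 2
g(9) = mex{0} = 1
g(10) = mex{0} = 1
g(11) = mex{1,2} = 0
g(12) = mex{1} = 0
g(13) = mex{1} = 0
The P-positions (g = 0) in 0..13 are 0, 1, 2, 6, 7, 11, 12, 13.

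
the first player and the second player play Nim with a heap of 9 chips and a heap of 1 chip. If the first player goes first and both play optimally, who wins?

the first player wins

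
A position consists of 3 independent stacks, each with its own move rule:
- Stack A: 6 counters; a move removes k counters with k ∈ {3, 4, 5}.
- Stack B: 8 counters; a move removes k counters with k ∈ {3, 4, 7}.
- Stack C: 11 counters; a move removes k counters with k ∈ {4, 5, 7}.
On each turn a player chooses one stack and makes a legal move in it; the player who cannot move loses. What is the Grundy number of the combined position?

0

For stack A, compute g(0), g(1), … with moves {3, 4, 5}:
k:     0  1  2  3  4  5  6
g(k):  0  0  0  1  1  1  2
So g(6) = 2.
Grundy values for stack B (subtraction set {3, 4, 7}):
k:     0  1  2  3  4  5  6  7  8
g(k):  0  0  0  1  1  1  2  2  2
So g(8) = 2.
Grundy values for stack C (subtraction set {4, 5, 7}):
g(0) = mex{} = 0
g(1) = mex{} = 0
g(2) = mex{} = 0
g(3) = mex{} = 0
g(4) = mex{0} = 1
g(5) = mex{0} = 1
g(6) = mex{0} = 1
g(7) = mex{0} = 1
g(8) = mex{0,1} = 2
g(9) = mex{0,1} = 2
g(10) = mex{0,1} = 2
g(11) = mex{1} = 0
So g(11) = 0.
By the Sprague-Grundy theorem, the Grundy value of a sum of independent games is the XOR of the component values.
Combined value = 2 XOR 2 XOR 0 = 0.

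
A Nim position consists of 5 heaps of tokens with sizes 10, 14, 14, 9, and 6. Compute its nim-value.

5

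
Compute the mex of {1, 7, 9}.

0

0 is not in the set, so the mex is 0.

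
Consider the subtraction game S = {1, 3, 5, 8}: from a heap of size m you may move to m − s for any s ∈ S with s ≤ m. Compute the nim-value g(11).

3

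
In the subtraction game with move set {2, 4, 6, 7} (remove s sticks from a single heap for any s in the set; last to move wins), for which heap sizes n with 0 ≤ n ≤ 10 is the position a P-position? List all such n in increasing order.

0, 1, 9, 10

Build the Grundy sequence with g(k) = mex{g(k−s) : s ∈ {2, 4, 6, 7}, s ≤ k}:
k:     0  1  2  3  4  5  6  7  8  9 10
g(k):  0  0  1  1  2  2  3  3  4  0  0
The P-positions (g = 0) in 0..10 are 0, 1, 9, 10.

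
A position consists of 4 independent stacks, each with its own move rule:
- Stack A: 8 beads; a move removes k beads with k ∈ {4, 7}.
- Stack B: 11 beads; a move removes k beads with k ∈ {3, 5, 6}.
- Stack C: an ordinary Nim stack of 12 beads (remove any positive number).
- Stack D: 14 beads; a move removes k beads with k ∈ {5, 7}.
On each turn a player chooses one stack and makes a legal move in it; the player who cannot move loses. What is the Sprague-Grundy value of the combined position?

For stack A, compute g(0), g(1), … with moves {4, 7}:
k:     0  1  2  3  4  5  6  7  8
g(k):  0  0  0  0  1  1  1  1  2
So g(8) = 2.
For stack B, compute g(0), g(1), … with moves {3, 5, 6}:
k:     0  1  2  3  4  5  6  7  8  9 10 11
g(k):  0  0  0  1  1  1  2  2  2  0  0  0
So g(11) = 0.
Stack C is a plain Nim stack of size 12, so its Grundy value is 12.
For stack D, compute g(0), g(1), … with moves {5, 7}:
k:     0  1  2  3  4  5  6  7  8  9 10 11 12 13 14
g(k):  0  0  0  0  0  1  1  1  1  1  2  2  0  0  0
So g(14) = 0.
By the Sprague-Grundy theorem, the Grundy value of a sum of independent games is the XOR of the component values.
Combined value = 2 XOR 0 XOR 12 XOR 0 = 14.

14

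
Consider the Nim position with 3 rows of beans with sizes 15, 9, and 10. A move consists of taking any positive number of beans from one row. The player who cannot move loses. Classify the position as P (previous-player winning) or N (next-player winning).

N-position

Nim-sum: 15 ^ 9 ^ 10 = 12.
The nim-sum is 12 ≠ 0, so this is an N-position: the player to move can win.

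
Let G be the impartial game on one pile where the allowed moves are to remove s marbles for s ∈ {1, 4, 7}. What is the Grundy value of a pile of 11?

Build the Grundy sequence with g(k) = mex{g(k−s) : s ∈ {1, 4, 7}, s ≤ k}:
k:     0  1  2  3  4  5  6  7  8  9 10 11
g(k):  0  1  0  1  2  0  1  2  0  1  0  1
So g(11) = 1.

1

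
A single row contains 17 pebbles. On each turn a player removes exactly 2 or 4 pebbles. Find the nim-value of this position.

Grundy values for subtraction set {2, 4}:
k:     0  1  2  3  4  5  6  7  8  9 10 11 12 13 14 15 16 17
g(k):  0  0  1  1  2  2  0  0  1  1  2  2  0  0  1  1  2  2
So g(17) = 2.

2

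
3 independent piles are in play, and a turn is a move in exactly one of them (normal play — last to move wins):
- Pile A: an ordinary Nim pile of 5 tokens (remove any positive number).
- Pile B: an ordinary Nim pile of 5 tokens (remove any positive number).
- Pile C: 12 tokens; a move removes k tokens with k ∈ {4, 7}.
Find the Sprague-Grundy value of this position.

0

Pile A is a plain Nim pile of size 5, so its Grundy value is 5.
Pile B is a plain Nim pile of size 5, so its Grundy value is 5.
Build the Grundy sequence for pile C with g(k) = mex{g(k−s) : s ∈ {4, 7}, s ≤ k}:
k:     0  1  2  3  4  5  6  7  8  9 10 11 12
g(k):  0  0  0  0  1  1  1  1  2  2  2  0  0
So g(12) = 0.
By the Sprague-Grundy theorem, the Grundy value of a sum of independent games is the XOR of the component values.
Combined value = 5 XOR 5 XOR 0 = 0.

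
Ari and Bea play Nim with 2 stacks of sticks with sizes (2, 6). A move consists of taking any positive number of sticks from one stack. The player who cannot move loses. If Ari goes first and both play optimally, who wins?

In binary:
  010  (2)
  110  (6)
  ---
  100  (4)
The nim-sum is 4 ≠ 0, so this is an N-position: the player to move can win; Ari has a winning move.

Ari wins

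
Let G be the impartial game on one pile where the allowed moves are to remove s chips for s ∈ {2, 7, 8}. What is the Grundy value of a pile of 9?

Grundy values for subtraction set {2, 7, 8}:
k:     0  1  2  3  4  5  6  7  8  9
g(k):  0  0  1  1  0  0  1  1  2  2
So g(9) = 2.

2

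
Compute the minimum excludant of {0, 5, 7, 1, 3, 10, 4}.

2

The values 0, 1 are all present; 2 is the first non-negative integer missing from the set.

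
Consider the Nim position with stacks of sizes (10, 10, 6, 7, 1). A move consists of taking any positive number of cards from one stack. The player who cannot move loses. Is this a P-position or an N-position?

P-position

In binary:
  1010  (10)
  1010  (10)
  0110  (6)
  0111  (7)
  0001  (1)
  ----
  0000  (0)
The nim-sum is 0, so this is a P-position: the player to move is in a losing position under optimal play.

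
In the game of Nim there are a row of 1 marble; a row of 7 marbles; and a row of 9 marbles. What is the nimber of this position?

Nim-sum: 1 ^ 7 ^ 9 = 15.

15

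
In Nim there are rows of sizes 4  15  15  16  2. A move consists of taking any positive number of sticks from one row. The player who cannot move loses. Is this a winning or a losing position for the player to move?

Winning position

Write each in binary and XOR column by column:
  00100  (4)
  01111  (15)
  01111  (15)
  10000  (16)
  00010  (2)
  -----
  10110  (22)
The nim-sum is 22 ≠ 0, so this is an N-position: the player to move can win.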